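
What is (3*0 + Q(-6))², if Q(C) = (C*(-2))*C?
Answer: 5184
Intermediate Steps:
Q(C) = -2*C² (Q(C) = (-2*C)*C = -2*C²)
(3*0 + Q(-6))² = (3*0 - 2*(-6)²)² = (0 - 2*36)² = (0 - 72)² = (-72)² = 5184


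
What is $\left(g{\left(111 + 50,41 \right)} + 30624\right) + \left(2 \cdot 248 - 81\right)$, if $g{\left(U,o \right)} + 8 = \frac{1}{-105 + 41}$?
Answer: $\frac{1985983}{64} \approx 31031.0$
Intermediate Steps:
$g{\left(U,o \right)} = - \frac{513}{64}$ ($g{\left(U,o \right)} = -8 + \frac{1}{-105 + 41} = -8 + \frac{1}{-64} = -8 - \frac{1}{64} = - \frac{513}{64}$)
$\left(g{\left(111 + 50,41 \right)} + 30624\right) + \left(2 \cdot 248 - 81\right) = \left(- \frac{513}{64} + 30624\right) + \left(2 \cdot 248 - 81\right) = \frac{1959423}{64} + \left(496 - 81\right) = \frac{1959423}{64} + 415 = \frac{1985983}{64}$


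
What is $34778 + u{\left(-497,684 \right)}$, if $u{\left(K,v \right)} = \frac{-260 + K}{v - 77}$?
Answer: $\frac{21109489}{607} \approx 34777.0$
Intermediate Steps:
$u{\left(K,v \right)} = \frac{-260 + K}{-77 + v}$
$34778 + u{\left(-497,684 \right)} = 34778 + \frac{-260 - 497}{-77 + 684} = 34778 + \frac{1}{607} \left(-757\right) = 34778 - \frac{757}{607} = \frac{21109489}{607}$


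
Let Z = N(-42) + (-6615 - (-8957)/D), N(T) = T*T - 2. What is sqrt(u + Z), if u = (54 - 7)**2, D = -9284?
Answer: I*sqrt(56994134813)/4642 ≈ 51.429*I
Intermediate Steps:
N(T) = -2 + T**2 (N(T) = T**2 - 2 = -2 + T**2)
Z = -45064209/9284 (Z = (-2 + (-42)**2) + (-6615 - (-8957)/(-9284)) = (-2 + 1764) + (-6615 - (-8957)*(-1)/9284) = 1762 + (-6615 - 1*8957/9284) = 1762 + (-6615 - 8957/9284) = 1762 - 61422617/9284 = -45064209/9284 ≈ -4854.0)
u = 2209 (u = 47**2 = 2209)
sqrt(u + Z) = sqrt(2209 - 45064209/9284) = sqrt(-24555853/9284) = I*sqrt(56994134813)/4642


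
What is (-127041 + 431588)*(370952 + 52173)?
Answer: 128861449375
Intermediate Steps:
(-127041 + 431588)*(370952 + 52173) = 304547*423125 = 128861449375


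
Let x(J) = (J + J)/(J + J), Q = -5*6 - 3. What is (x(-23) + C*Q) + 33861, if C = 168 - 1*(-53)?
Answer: 26569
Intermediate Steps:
C = 221 (C = 168 + 53 = 221)
Q = -33 (Q = -30 - 3 = -33)
x(J) = 1 (x(J) = (2*J)/((2*J)) = (2*J)*(1/(2*J)) = 1)
(x(-23) + C*Q) + 33861 = (1 + 221*(-33)) + 33861 = (1 - 7293) + 33861 = -7292 + 33861 = 26569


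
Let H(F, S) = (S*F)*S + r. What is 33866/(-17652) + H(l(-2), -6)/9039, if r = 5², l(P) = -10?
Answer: -52004699/26592738 ≈ -1.9556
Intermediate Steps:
r = 25
H(F, S) = 25 + F*S² (H(F, S) = (S*F)*S + 25 = (F*S)*S + 25 = F*S² + 25 = 25 + F*S²)
33866/(-17652) + H(l(-2), -6)/9039 = 33866/(-17652) + (25 - 10*(-6)²)/9039 = 33866*(-1/17652) + (25 - 10*36)*(1/9039) = -16933/8826 + (25 - 360)*(1/9039) = -16933/8826 - 335*1/9039 = -16933/8826 - 335/9039 = -52004699/26592738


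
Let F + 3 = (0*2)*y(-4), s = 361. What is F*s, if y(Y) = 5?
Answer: -1083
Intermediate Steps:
F = -3 (F = -3 + (0*2)*5 = -3 + 0*5 = -3 + 0 = -3)
F*s = -3*361 = -1083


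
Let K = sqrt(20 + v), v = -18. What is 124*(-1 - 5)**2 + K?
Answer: 4464 + sqrt(2) ≈ 4465.4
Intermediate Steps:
K = sqrt(2) (K = sqrt(20 - 18) = sqrt(2) ≈ 1.4142)
124*(-1 - 5)**2 + K = 124*(-1 - 5)**2 + sqrt(2) = 124*(-6)**2 + sqrt(2) = 124*36 + sqrt(2) = 4464 + sqrt(2)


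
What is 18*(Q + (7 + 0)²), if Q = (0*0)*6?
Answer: 882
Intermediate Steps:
Q = 0 (Q = 0*6 = 0)
18*(Q + (7 + 0)²) = 18*(0 + (7 + 0)²) = 18*(0 + 7²) = 18*(0 + 49) = 18*49 = 882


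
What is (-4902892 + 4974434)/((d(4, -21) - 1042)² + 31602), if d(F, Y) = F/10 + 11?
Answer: 1788550/27343459 ≈ 0.065410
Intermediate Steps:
d(F, Y) = 11 + F/10 (d(F, Y) = F*(⅒) + 11 = F/10 + 11 = 11 + F/10)
(-4902892 + 4974434)/((d(4, -21) - 1042)² + 31602) = (-4902892 + 4974434)/(((11 + (⅒)*4) - 1042)² + 31602) = 71542/(((11 + ⅖) - 1042)² + 31602) = 71542/((57/5 - 1042)² + 31602) = 71542/((-5153/5)² + 31602) = 71542/(26553409/25 + 31602) = 71542/(27343459/25) = 71542*(25/27343459) = 1788550/27343459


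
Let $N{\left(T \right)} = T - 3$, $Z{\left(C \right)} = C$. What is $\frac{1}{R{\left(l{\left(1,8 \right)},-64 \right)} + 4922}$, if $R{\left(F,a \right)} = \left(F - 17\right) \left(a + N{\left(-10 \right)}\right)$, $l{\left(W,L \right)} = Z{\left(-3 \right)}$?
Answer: $\frac{1}{6462} \approx 0.00015475$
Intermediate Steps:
$l{\left(W,L \right)} = -3$
$N{\left(T \right)} = -3 + T$ ($N{\left(T \right)} = T - 3 = -3 + T$)
$R{\left(F,a \right)} = \left(-17 + F\right) \left(-13 + a\right)$ ($R{\left(F,a \right)} = \left(F - 17\right) \left(a - 13\right) = \left(-17 + F\right) \left(a - 13\right) = \left(-17 + F\right) \left(-13 + a\right)$)
$\frac{1}{R{\left(l{\left(1,8 \right)},-64 \right)} + 4922} = \frac{1}{\left(221 - -1088 - -39 - -192\right) + 4922} = \frac{1}{\left(221 + 1088 + 39 + 192\right) + 4922} = \frac{1}{1540 + 4922} = \frac{1}{6462}$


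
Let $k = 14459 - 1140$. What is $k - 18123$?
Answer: $-4804$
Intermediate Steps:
$k = 13319$
$k - 18123 = 13319 - 18123 = -4804$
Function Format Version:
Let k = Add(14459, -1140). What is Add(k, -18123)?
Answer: -4804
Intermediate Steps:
k = 13319
Add(k, -18123) = Add(13319, -18123) = -4804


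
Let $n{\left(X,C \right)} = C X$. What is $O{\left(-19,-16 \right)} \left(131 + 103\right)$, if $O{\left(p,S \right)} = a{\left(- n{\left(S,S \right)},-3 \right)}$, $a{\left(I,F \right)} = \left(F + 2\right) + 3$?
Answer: $468$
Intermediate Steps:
$a{\left(I,F \right)} = 5 + F$ ($a{\left(I,F \right)} = \left(2 + F\right) + 3 = 5 + F$)
$O{\left(p,S \right)} = 2$ ($O{\left(p,S \right)} = 5 - 3 = 2$)
$O{\left(-19,-16 \right)} \left(131 + 103\right) = 2 \left(131 + 103\right) = 2 \cdot 234 = 468$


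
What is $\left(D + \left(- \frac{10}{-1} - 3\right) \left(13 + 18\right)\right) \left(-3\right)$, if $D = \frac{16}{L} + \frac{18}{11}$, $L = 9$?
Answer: $- \frac{21821}{33} \approx -661.24$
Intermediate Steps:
$D = \frac{338}{99}$ ($D = \frac{16}{9} + \frac{18}{11} = \frac{338}{99} \approx 3.4141$)
$\left(D + \left(- \frac{10}{-1} - 3\right) \left(13 + 18\right)\right) \left(-3\right) = \left(\frac{338}{99} + \left(- \frac{10}{-1} - 3\right) \left(13 + 18\right)\right) \left(-3\right) = \left(\frac{338}{99} + \left(\left(-10\right) \left(-1\right) - 3\right) 31\right) \left(-3\right) = \left(\frac{338}{99} + \left(10 - 3\right) 31\right) \left(-3\right) = \left(\frac{338}{99} + 7 \cdot 31\right) \left(-3\right) = \left(\frac{338}{99} + 217\right) \left(-3\right) = \frac{21821}{99} \left(-3\right) = - \frac{21821}{33}$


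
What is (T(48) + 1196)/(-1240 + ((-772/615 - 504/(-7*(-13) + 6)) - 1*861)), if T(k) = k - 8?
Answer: -73733580/125719999 ≈ -0.58649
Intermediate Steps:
T(k) = -8 + k
(T(48) + 1196)/(-1240 + ((-772/615 - 504/(-7*(-13) + 6)) - 1*861)) = ((-8 + 48) + 1196)/(-1240 + ((-772/615 - 504/(-7*(-13) + 6)) - 1*861)) = (40 + 1196)/(-1240 + ((-772*1/615 - 504/(91 + 6)) - 861)) = 1236/(-1240 + ((-772/615 - 504/97) - 861)) = 1236/(-1240 + (-384844/59655 - 861)) = 1236/(-1240 - 51747799/59655) = 1236/(-125719999/59655) = 1236*(-59655/125719999) = -73733580/125719999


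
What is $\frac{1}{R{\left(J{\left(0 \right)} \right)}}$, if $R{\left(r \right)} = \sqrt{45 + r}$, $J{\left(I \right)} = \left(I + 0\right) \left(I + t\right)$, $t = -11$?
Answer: $\frac{\sqrt{5}}{15} \approx 0.14907$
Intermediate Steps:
$J{\left(I \right)} = I \left(-11 + I\right)$ ($J{\left(I \right)} = \left(I + 0\right) \left(I - 11\right) = I \left(-11 + I\right)$)
$\frac{1}{R{\left(J{\left(0 \right)} \right)}} = \frac{1}{\sqrt{45 + 0 \left(-11 + 0\right)}} = \frac{1}{\sqrt{45 + 0 \left(-11\right)}} = \frac{1}{\sqrt{45 + 0}} = \frac{1}{\sqrt{45}} = \frac{1}{3 \sqrt{5}} = \frac{\sqrt{5}}{15}$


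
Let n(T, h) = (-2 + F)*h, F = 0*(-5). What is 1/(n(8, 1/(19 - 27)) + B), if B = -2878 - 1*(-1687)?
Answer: -4/4763 ≈ -0.00083981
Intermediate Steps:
B = -1191 (B = -2878 + 1687 = -1191)
F = 0
n(T, h) = -2*h (n(T, h) = (-2 + 0)*h = -2*h)
1/(n(8, 1/(19 - 27)) + B) = 1/(-2/(19 - 27) - 1191) = 1/(-2/(-8) - 1191) = 1/(-2*(-1/8) - 1191) = 1/(1/4 - 1191) = 1/(-4763/4) = -4/4763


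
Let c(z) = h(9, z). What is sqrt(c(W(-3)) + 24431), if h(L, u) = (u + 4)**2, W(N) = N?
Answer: 4*sqrt(1527) ≈ 156.31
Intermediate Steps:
h(L, u) = (4 + u)**2
c(z) = (4 + z)**2
sqrt(c(W(-3)) + 24431) = sqrt((4 - 3)**2 + 24431) = sqrt(1**2 + 24431) = sqrt(1 + 24431) = sqrt(24432) = 4*sqrt(1527)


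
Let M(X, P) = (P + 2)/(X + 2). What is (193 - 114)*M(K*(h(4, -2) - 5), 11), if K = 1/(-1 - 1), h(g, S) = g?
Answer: 2054/5 ≈ 410.80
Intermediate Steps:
K = -1/2 (K = 1/(-2) = -1/2 ≈ -0.50000)
M(X, P) = (2 + P)/(2 + X)
(193 - 114)*M(K*(h(4, -2) - 5), 11) = (193 - 114)*((2 + 11)/(2 - (4 - 5)/2)) = 79*(13/(2 - 1/2*(-1))) = 79*(13/(2 + 1/2)) = 79*(13/(5/2)) = 79*((2/5)*13) = 79*(26/5) = 2054/5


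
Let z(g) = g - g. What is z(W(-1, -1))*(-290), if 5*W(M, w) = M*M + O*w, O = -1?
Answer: 0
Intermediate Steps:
W(M, w) = -w/5 + M**2/5 (W(M, w) = (M*M - w)/5 = (M**2 - w)/5 = -w/5 + M**2/5)
z(g) = 0
z(W(-1, -1))*(-290) = 0*(-290) = 0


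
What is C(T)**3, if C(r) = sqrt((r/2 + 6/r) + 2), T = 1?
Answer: 17*sqrt(34)/4 ≈ 24.782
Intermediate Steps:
C(r) = sqrt(2 + r/2 + 6/r) (C(r) = sqrt((r*(1/2) + 6/r) + 2) = sqrt((r/2 + 6/r) + 2) = sqrt(2 + r/2 + 6/r))
C(T)**3 = (sqrt(8 + 2*1 + 24/1)/2)**3 = (sqrt(8 + 2 + 24*1)/2)**3 = (sqrt(8 + 2 + 24)/2)**3 = (sqrt(34)/2)**3 = 17*sqrt(34)/4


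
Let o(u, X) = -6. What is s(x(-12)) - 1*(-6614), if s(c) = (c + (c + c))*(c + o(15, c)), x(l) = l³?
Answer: 8995670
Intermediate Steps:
s(c) = 3*c*(-6 + c) (s(c) = (c + (c + c))*(c - 6) = (c + 2*c)*(-6 + c) = (3*c)*(-6 + c) = 3*c*(-6 + c))
s(x(-12)) - 1*(-6614) = 3*(-12)³*(-6 + (-12)³) - 1*(-6614) = 3*(-1728)*(-6 - 1728) + 6614 = 3*(-1728)*(-1734) + 6614 = 8989056 + 6614 = 8995670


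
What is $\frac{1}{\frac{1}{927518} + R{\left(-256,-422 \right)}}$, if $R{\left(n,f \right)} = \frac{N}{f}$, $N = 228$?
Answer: $- \frac{195706298}{105736841} \approx -1.8509$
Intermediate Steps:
$R{\left(n,f \right)} = \frac{228}{f}$
$\frac{1}{\frac{1}{927518} + R{\left(-256,-422 \right)}} = \frac{1}{\frac{1}{927518} + \frac{228}{-422}} = \frac{1}{\frac{1}{927518} + 228 \left(- \frac{1}{422}\right)} = \frac{1}{\frac{1}{927518} - \frac{114}{211}} = \frac{1}{- \frac{105736841}{195706298}} = - \frac{195706298}{105736841}$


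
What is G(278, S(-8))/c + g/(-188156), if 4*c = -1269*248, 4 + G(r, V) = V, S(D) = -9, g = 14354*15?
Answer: -2117214269/1850467221 ≈ -1.1442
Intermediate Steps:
g = 215310
G(r, V) = -4 + V
c = -78678 (c = (-1269*248)/4 = (1/4)*(-314712) = -78678)
G(278, S(-8))/c + g/(-188156) = (-4 - 9)/(-78678) + 215310/(-188156) = -13*(-1/78678) + 215310*(-1/188156) = 13/78678 - 107655/94078 = -2117214269/1850467221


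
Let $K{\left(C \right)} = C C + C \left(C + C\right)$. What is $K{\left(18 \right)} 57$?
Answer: $55404$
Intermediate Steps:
$K{\left(C \right)} = 3 C^{2}$ ($K{\left(C \right)} = C^{2} + C 2 C = C^{2} + 2 C^{2} = 3 C^{2}$)
$K{\left(18 \right)} 57 = 3 \cdot 18^{2} \cdot 57 = 3 \cdot 324 \cdot 57 = 972 \cdot 57 = 55404$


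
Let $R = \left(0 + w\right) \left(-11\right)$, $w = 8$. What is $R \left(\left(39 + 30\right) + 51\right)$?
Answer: $-10560$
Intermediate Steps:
$R = -88$ ($R = \left(0 + 8\right) \left(-11\right) = 8 \left(-11\right) = -88$)
$R \left(\left(39 + 30\right) + 51\right) = - 88 \left(\left(39 + 30\right) + 51\right) = - 88 \left(69 + 51\right) = \left(-88\right) 120 = -10560$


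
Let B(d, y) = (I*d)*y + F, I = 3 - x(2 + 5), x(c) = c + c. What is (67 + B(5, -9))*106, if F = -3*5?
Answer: 57982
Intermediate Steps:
F = -15
x(c) = 2*c
I = -11 (I = 3 - 2*(2 + 5) = 3 - 2*7 = 3 - 1*14 = 3 - 14 = -11)
B(d, y) = -15 - 11*d*y (B(d, y) = (-11*d)*y - 15 = -11*d*y - 15 = -15 - 11*d*y)
(67 + B(5, -9))*106 = (67 + (-15 - 11*5*(-9)))*106 = (67 + (-15 + 495))*106 = (67 + 480)*106 = 547*106 = 57982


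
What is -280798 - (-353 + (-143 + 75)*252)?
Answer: -263309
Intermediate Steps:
-280798 - (-353 + (-143 + 75)*252) = -280798 - (-353 - 68*252) = -280798 - (-353 - 17136) = -280798 - 1*(-17489) = -280798 + 17489 = -263309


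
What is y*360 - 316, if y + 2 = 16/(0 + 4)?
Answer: 404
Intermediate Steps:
y = 2 (y = -2 + 16/(0 + 4) = -2 + 16/4 = -2 + 16*(¼) = -2 + 4 = 2)
y*360 - 316 = 2*360 - 316 = 720 - 316 = 404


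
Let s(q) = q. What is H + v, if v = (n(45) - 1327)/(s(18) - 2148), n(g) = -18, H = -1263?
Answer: -537769/426 ≈ -1262.4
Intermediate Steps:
v = 269/426 (v = (-18 - 1327)/(18 - 2148) = -1345/(-2130) = -1345*(-1/2130) = 269/426 ≈ 0.63146)
H + v = -1263 + 269/426 = -537769/426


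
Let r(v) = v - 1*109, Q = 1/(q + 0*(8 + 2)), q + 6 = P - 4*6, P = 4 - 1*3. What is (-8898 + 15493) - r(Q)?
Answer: 194417/29 ≈ 6704.0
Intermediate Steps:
P = 1 (P = 4 - 3 = 1)
q = -29 (q = -6 + (1 - 4*6) = -6 + (1 - 24) = -6 - 23 = -29)
Q = -1/29 (Q = 1/(-29 + 0*(8 + 2)) = 1/(-29 + 0*10) = 1/(-29 + 0) = 1/(-29) = -1/29 ≈ -0.034483)
r(v) = -109 + v (r(v) = v - 109 = -109 + v)
(-8898 + 15493) - r(Q) = (-8898 + 15493) - (-109 - 1/29) = 6595 - 1*(-3162/29) = 6595 + 3162/29 = 194417/29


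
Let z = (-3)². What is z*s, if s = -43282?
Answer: -389538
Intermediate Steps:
z = 9
z*s = 9*(-43282) = -389538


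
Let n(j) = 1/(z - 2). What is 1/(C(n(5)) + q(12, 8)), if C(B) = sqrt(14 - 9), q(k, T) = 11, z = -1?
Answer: 11/116 - sqrt(5)/116 ≈ 0.075551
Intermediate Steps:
n(j) = -1/3 (n(j) = 1/(-1 - 2) = 1/(-3) = -1/3)
C(B) = sqrt(5)
1/(C(n(5)) + q(12, 8)) = 1/(sqrt(5) + 11) = 1/(11 + sqrt(5))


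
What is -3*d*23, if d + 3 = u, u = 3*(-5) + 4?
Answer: 966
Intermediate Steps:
u = -11 (u = -15 + 4 = -11)
d = -14 (d = -3 - 11 = -14)
-3*d*23 = -3*(-14)*23 = 42*23 = 966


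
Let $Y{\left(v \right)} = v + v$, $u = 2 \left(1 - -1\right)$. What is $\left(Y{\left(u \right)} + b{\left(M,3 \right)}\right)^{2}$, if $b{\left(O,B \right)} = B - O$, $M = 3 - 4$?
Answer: $144$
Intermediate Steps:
$M = -1$
$u = 4$ ($u = 2 \left(1 + 1\right) = 2 \cdot 2 = 4$)
$Y{\left(v \right)} = 2 v$
$\left(Y{\left(u \right)} + b{\left(M,3 \right)}\right)^{2} = \left(2 \cdot 4 + \left(3 - -1\right)\right)^{2} = \left(8 + \left(3 + 1\right)\right)^{2} = \left(8 + 4\right)^{2} = 12^{2} = 144$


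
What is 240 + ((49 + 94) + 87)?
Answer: 470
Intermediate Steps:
240 + ((49 + 94) + 87) = 240 + (143 + 87) = 240 + 230 = 470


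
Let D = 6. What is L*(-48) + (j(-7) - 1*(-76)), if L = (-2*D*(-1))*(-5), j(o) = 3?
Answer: 2959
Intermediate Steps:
L = -60 (L = (-2*6*(-1))*(-5) = -12*(-1)*(-5) = 12*(-5) = -60)
L*(-48) + (j(-7) - 1*(-76)) = -60*(-48) + (3 - 1*(-76)) = 2880 + (3 + 76) = 2880 + 79 = 2959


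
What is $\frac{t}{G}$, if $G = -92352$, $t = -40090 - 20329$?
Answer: $\frac{60419}{92352} \approx 0.65423$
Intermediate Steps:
$t = -60419$ ($t = -40090 - 20329 = -60419$)
$\frac{t}{G} = - \frac{60419}{-92352} = \left(-60419\right) \left(- \frac{1}{92352}\right) = \frac{60419}{92352}$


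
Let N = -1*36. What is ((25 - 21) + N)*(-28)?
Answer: 896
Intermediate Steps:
N = -36
((25 - 21) + N)*(-28) = ((25 - 21) - 36)*(-28) = (4 - 36)*(-28) = -32*(-28) = 896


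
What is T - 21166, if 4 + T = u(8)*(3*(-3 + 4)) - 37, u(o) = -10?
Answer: -21237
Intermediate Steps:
T = -71 (T = -4 + (-30*(-3 + 4) - 37) = -4 + (-30 - 37) = -4 - 67 = -71)
T - 21166 = -71 - 21166 = -21237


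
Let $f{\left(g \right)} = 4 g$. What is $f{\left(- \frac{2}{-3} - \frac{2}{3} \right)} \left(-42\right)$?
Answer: $0$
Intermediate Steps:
$f{\left(- \frac{2}{-3} - \frac{2}{3} \right)} \left(-42\right) = 4 \left(- \frac{2}{-3} - \frac{2}{3}\right) \left(-42\right) = 4 \left(\left(-2\right) \left(- \frac{1}{3}\right) - \frac{2}{3}\right) \left(-42\right) = 4 \left(\frac{2}{3} - \frac{2}{3}\right) \left(-42\right) = 4 \cdot 0 \left(-42\right) = 0 \left(-42\right) = 0$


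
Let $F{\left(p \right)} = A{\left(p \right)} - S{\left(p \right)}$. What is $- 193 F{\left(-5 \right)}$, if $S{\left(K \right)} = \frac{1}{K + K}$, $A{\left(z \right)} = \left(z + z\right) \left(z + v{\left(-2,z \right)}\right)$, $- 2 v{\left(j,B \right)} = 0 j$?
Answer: $- \frac{96693}{10} \approx -9669.3$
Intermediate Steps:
$v{\left(j,B \right)} = 0$ ($v{\left(j,B \right)} = - \frac{0 j}{2} = \left(- \frac{1}{2}\right) 0 = 0$)
$A{\left(z \right)} = 2 z^{2}$ ($A{\left(z \right)} = \left(z + z\right) \left(z + 0\right) = 2 z z = 2 z^{2}$)
$S{\left(K \right)} = \frac{1}{2 K}$
$F{\left(p \right)} = 2 p^{2} - \frac{1}{2 p}$
$- 193 F{\left(-5 \right)} = - 193 \frac{-1 + 4 \left(-5\right)^{3}}{2 \left(-5\right)} = - 193 \cdot \frac{1}{2} \left(- \frac{1}{5}\right) \left(-1 + 4 \left(-125\right)\right) = - 193 \cdot \frac{1}{2} \left(- \frac{1}{5}\right) \left(-1 - 500\right) = - 193 \cdot \frac{1}{2} \left(- \frac{1}{5}\right) \left(-501\right) = \left(-193\right) \frac{501}{10} = - \frac{96693}{10}$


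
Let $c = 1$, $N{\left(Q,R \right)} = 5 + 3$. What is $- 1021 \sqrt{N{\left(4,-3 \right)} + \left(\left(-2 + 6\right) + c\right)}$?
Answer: $- 1021 \sqrt{13} \approx -3681.3$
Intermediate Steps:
$N{\left(Q,R \right)} = 8$
$- 1021 \sqrt{N{\left(4,-3 \right)} + \left(\left(-2 + 6\right) + c\right)} = - 1021 \sqrt{8 + \left(\left(-2 + 6\right) + 1\right)} = - 1021 \sqrt{8 + \left(4 + 1\right)} = - 1021 \sqrt{8 + 5} = - 1021 \sqrt{13}$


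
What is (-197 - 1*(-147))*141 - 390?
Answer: -7440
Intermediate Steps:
(-197 - 1*(-147))*141 - 390 = (-197 + 147)*141 - 390 = -50*141 - 390 = -7050 - 390 = -7440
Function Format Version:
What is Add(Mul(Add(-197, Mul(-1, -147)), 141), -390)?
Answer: -7440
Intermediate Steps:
Add(Mul(Add(-197, Mul(-1, -147)), 141), -390) = Add(Mul(Add(-197, 147), 141), -390) = Add(Mul(-50, 141), -390) = Add(-7050, -390) = -7440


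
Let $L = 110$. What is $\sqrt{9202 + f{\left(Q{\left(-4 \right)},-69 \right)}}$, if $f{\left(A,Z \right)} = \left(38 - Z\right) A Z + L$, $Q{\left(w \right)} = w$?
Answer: $6 \sqrt{1079} \approx 197.09$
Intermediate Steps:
$f{\left(A,Z \right)} = 110 + A Z \left(38 - Z\right)$ ($f{\left(A,Z \right)} = \left(38 - Z\right) A Z + 110 = A \left(38 - Z\right) Z + 110 = A Z \left(38 - Z\right) + 110 = 110 + A Z \left(38 - Z\right)$)
$\sqrt{9202 + f{\left(Q{\left(-4 \right)},-69 \right)}} = \sqrt{9202 + \left(110 - - 4 \left(-69\right)^{2} + 38 \left(-4\right) \left(-69\right)\right)} = \sqrt{9202 + \left(110 - \left(-4\right) 4761 + 10488\right)} = \sqrt{9202 + \left(110 + 19044 + 10488\right)} = \sqrt{9202 + 29642} = \sqrt{38844} = 6 \sqrt{1079}$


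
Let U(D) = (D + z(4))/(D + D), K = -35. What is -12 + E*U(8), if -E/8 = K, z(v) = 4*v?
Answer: 408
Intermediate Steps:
U(D) = (16 + D)/(2*D) (U(D) = (D + 4*4)/(D + D) = (D + 16)/((2*D)) = (16 + D)*(1/(2*D)) = (16 + D)/(2*D))
E = 280 (E = -8*(-35) = 280)
-12 + E*U(8) = -12 + 280*((1/2)*(16 + 8)/8) = -12 + 280*((1/2)*(1/8)*24) = -12 + 280*(3/2) = -12 + 420 = 408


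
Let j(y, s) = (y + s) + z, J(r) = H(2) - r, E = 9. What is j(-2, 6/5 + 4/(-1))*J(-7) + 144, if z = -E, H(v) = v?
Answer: 99/5 ≈ 19.800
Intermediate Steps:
z = -9 (z = -1*9 = -9)
J(r) = 2 - r
j(y, s) = -9 + s + y (j(y, s) = (y + s) - 9 = (s + y) - 9 = -9 + s + y)
j(-2, 6/5 + 4/(-1))*J(-7) + 144 = (-9 + (6/5 + 4/(-1)) - 2)*(2 - 1*(-7)) + 144 = (-9 + (6*(1/5) + 4*(-1)) - 2)*(2 + 7) + 144 = (-9 + (6/5 - 4) - 2)*9 + 144 = (-9 - 14/5 - 2)*9 + 144 = -69/5*9 + 144 = -621/5 + 144 = 99/5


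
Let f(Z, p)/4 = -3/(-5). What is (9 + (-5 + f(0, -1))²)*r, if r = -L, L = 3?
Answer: -1182/25 ≈ -47.280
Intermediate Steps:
f(Z, p) = 12/5 (f(Z, p) = 4*(-3/(-5)) = 4*(-3*(-⅕)) = 4*(⅗) = 12/5)
r = -3 (r = -1*3 = -3)
(9 + (-5 + f(0, -1))²)*r = (9 + (-5 + 12/5)²)*(-3) = (9 + (-13/5)²)*(-3) = (9 + 169/25)*(-3) = (394/25)*(-3) = -1182/25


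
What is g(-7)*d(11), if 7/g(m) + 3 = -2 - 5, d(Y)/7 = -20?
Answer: 98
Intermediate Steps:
d(Y) = -140 (d(Y) = 7*(-20) = -140)
g(m) = -7/10 (g(m) = 7/(-3 + (-2 - 5)) = 7/(-3 - 7) = 7/(-10) = 7*(-1/10) = -7/10)
g(-7)*d(11) = -7/10*(-140) = 98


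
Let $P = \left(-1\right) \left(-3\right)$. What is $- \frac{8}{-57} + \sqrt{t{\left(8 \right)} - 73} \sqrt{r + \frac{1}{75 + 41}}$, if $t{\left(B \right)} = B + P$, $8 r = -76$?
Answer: $\frac{8}{57} - \frac{\sqrt{1979598}}{58} \approx -24.118$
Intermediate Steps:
$r = - \frac{19}{2}$ ($r = \frac{1}{8} \left(-76\right) = - \frac{19}{2} \approx -9.5$)
$P = 3$
$t{\left(B \right)} = 3 + B$ ($t{\left(B \right)} = B + 3 = 3 + B$)
$- \frac{8}{-57} + \sqrt{t{\left(8 \right)} - 73} \sqrt{r + \frac{1}{75 + 41}} = - \frac{8}{-57} + \sqrt{\left(3 + 8\right) - 73} \sqrt{- \frac{19}{2} + \frac{1}{75 + 41}} = \left(-8\right) \left(- \frac{1}{57}\right) + \sqrt{11 - 73} \sqrt{- \frac{19}{2} + \frac{1}{116}} = \frac{8}{57} + \sqrt{-62} \sqrt{- \frac{19}{2} + \frac{1}{116}} = \frac{8}{57} + i \sqrt{62} \sqrt{- \frac{1101}{116}} = \frac{8}{57} + i \sqrt{62} \frac{i \sqrt{31929}}{58} = \frac{8}{57} - \frac{\sqrt{1979598}}{58}$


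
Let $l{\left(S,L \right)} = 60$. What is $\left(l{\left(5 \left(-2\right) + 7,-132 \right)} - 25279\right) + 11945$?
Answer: $-13274$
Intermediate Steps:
$\left(l{\left(5 \left(-2\right) + 7,-132 \right)} - 25279\right) + 11945 = \left(60 - 25279\right) + 11945 = -25219 + 11945 = -13274$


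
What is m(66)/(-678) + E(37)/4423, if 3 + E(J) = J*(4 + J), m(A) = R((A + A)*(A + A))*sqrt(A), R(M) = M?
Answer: 1514/4423 - 2904*sqrt(66)/113 ≈ -208.44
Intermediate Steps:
m(A) = 4*A**(5/2) (m(A) = ((A + A)*(A + A))*sqrt(A) = ((2*A)*(2*A))*sqrt(A) = (4*A**2)*sqrt(A) = 4*A**(5/2))
E(J) = -3 + J*(4 + J)
m(66)/(-678) + E(37)/4423 = (4*66**(5/2))/(-678) + (-3 + 37**2 + 4*37)/4423 = (4*(4356*sqrt(66)))*(-1/678) + (-3 + 1369 + 148)*(1/4423) = (17424*sqrt(66))*(-1/678) + 1514*(1/4423) = -2904*sqrt(66)/113 + 1514/4423 = 1514/4423 - 2904*sqrt(66)/113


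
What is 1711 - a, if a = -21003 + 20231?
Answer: 2483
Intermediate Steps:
a = -772
1711 - a = 1711 - 1*(-772) = 1711 + 772 = 2483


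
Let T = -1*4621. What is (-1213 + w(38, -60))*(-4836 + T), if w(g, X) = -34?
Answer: 11792879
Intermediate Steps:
T = -4621
(-1213 + w(38, -60))*(-4836 + T) = (-1213 - 34)*(-4836 - 4621) = -1247*(-9457) = 11792879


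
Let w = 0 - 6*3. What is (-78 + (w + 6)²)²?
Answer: 4356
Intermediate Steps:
w = -18 (w = 0 - 1*18 = 0 - 18 = -18)
(-78 + (w + 6)²)² = (-78 + (-18 + 6)²)² = (-78 + (-12)²)² = (-78 + 144)² = 66² = 4356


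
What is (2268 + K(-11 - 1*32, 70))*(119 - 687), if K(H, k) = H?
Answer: -1263800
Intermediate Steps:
(2268 + K(-11 - 1*32, 70))*(119 - 687) = (2268 + (-11 - 1*32))*(119 - 687) = (2268 + (-11 - 32))*(-568) = (2268 - 43)*(-568) = 2225*(-568) = -1263800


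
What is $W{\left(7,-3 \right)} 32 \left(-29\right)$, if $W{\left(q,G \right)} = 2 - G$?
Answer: $-4640$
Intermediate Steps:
$W{\left(7,-3 \right)} 32 \left(-29\right) = \left(2 - -3\right) 32 \left(-29\right) = \left(2 + 3\right) 32 \left(-29\right) = 5 \cdot 32 \left(-29\right) = 160 \left(-29\right) = -4640$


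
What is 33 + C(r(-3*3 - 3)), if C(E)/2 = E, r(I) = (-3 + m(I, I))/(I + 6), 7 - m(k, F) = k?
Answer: 83/3 ≈ 27.667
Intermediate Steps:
m(k, F) = 7 - k
r(I) = (4 - I)/(6 + I) (r(I) = (-3 + (7 - I))/(I + 6) = (4 - I)/(6 + I))
C(E) = 2*E
33 + C(r(-3*3 - 3)) = 33 + 2*((4 - (-3*3 - 3))/(6 + (-3*3 - 3))) = 33 + 2*((4 - (-9 - 3))/(6 + (-9 - 3))) = 33 + 2*((4 - 1*(-12))/(6 - 12)) = 33 + 2*((4 + 12)/(-6)) = 33 + 2*(-1/6*16) = 33 + 2*(-8/3) = 33 - 16/3 = 83/3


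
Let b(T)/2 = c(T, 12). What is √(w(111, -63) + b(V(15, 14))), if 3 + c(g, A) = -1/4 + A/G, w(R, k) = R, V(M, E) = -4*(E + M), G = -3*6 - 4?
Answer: 5*√2002/22 ≈ 10.169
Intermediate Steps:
G = -22 (G = -18 - 4 = -22)
V(M, E) = -4*E - 4*M
c(g, A) = -13/4 - A/22 (c(g, A) = -3 + (-1/4 + A/(-22)) = -3 + (-1*¼ + A*(-1/22)) = -3 + (-¼ - A/22) = -13/4 - A/22)
b(T) = -167/22 (b(T) = 2*(-13/4 - 1/22*12) = 2*(-13/4 - 6/11) = 2*(-167/44) = -167/22)
√(w(111, -63) + b(V(15, 14))) = √(111 - 167/22) = √(2275/22) = 5*√2002/22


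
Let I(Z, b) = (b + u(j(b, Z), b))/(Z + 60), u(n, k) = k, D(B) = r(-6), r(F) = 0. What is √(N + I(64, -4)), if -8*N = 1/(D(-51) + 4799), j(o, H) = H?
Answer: 3*I*√2539486830/595076 ≈ 0.25405*I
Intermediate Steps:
D(B) = 0
I(Z, b) = 2*b/(60 + Z) (I(Z, b) = (b + b)/(Z + 60) = (2*b)/(60 + Z) = 2*b/(60 + Z))
N = -1/38392 (N = -1/(8*(0 + 4799)) = -⅛/4799 = -⅛*1/4799 = -1/38392 ≈ -2.6047e-5)
√(N + I(64, -4)) = √(-1/38392 + 2*(-4)/(60 + 64)) = √(-1/38392 + 2*(-4)/124) = √(-1/38392 + 2*(-4)*(1/124)) = √(-1/38392 - 2/31) = √(-76815/1190152) = 3*I*√2539486830/595076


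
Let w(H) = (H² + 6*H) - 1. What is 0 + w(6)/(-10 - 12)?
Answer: -71/22 ≈ -3.2273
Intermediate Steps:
w(H) = -1 + H² + 6*H
0 + w(6)/(-10 - 12) = 0 + (-1 + 6² + 6*6)/(-10 - 12) = 0 + (-1 + 36 + 36)/(-22) = 0 - 1/22*71 = 0 - 71/22 = -71/22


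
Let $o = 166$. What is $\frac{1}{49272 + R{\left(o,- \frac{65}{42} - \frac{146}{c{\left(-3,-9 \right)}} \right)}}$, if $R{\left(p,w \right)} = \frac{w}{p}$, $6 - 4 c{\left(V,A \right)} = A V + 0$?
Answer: $\frac{6972}{343525487} \approx 2.0295 \cdot 10^{-5}$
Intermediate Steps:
$c{\left(V,A \right)} = \frac{3}{2} - \frac{A V}{4}$ ($c{\left(V,A \right)} = \frac{3}{2} - \frac{A V + 0}{4} = \frac{3}{2} - \frac{A V}{4}$)
$\frac{1}{49272 + R{\left(o,- \frac{65}{42} - \frac{146}{c{\left(-3,-9 \right)}} \right)}} = \frac{1}{49272 + \frac{- \frac{65}{42} - \frac{146}{\frac{3}{2} - \left(- \frac{9}{4}\right) \left(-3\right)}}{166}} = \frac{1}{49272 + \left(\left(-65\right) \frac{1}{42} - \frac{146}{\frac{3}{2} - \frac{27}{4}}\right) \frac{1}{166}} = \frac{1}{49272 + \left(- \frac{65}{42} - \frac{146}{- \frac{21}{4}}\right) \frac{1}{166}} = \frac{1}{49272 + \left(- \frac{65}{42} - - \frac{584}{21}\right) \frac{1}{166}} = \frac{1}{49272 + \left(- \frac{65}{42} + \frac{584}{21}\right) \frac{1}{166}} = \frac{1}{49272 + \frac{1103}{42} \cdot \frac{1}{166}} = \frac{1}{49272 + \frac{1103}{6972}} = \frac{1}{\frac{343525487}{6972}} = \frac{6972}{343525487}$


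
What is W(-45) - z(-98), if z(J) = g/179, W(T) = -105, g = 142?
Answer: -18937/179 ≈ -105.79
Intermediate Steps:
z(J) = 142/179
W(-45) - z(-98) = -105 - 1*142/179 = -105 - 142/179 = -18937/179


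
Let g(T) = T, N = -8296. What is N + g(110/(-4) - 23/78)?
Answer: -324628/39 ≈ -8323.8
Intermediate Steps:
N + g(110/(-4) - 23/78) = -8296 + (110/(-4) - 23/78) = -8296 + (110*(-¼) - 23*1/78) = -8296 + (-55/2 - 23/78) = -8296 - 1084/39 = -324628/39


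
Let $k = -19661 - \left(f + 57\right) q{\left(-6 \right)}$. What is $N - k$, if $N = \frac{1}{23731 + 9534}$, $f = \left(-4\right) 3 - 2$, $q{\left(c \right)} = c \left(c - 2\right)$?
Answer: $\frac{722682126}{33265} \approx 21725.0$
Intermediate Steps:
$q{\left(c \right)} = c \left(-2 + c\right)$
$f = -14$ ($f = -12 - 2 = -14$)
$N = \frac{1}{33265} \approx 3.0062 \cdot 10^{-5}$
$k = -21725$ ($k = -19661 - \left(-14 + 57\right) \left(- 6 \left(-2 - 6\right)\right) = -19661 - 43 \left(\left(-6\right) \left(-8\right)\right) = -19661 - 43 \cdot 48 = -19661 - 2064 = -21725$)
$N - k = \frac{1}{33265} - -21725 = \frac{1}{33265} + 21725 = \frac{722682126}{33265}$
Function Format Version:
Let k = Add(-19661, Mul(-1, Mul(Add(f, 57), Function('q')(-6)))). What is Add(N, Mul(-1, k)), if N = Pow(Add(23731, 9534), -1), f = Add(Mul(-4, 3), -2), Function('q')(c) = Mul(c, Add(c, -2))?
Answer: Rational(722682126, 33265) ≈ 21725.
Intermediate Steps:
Function('q')(c) = Mul(c, Add(-2, c))
f = -14 (f = Add(-12, -2) = -14)
N = Rational(1, 33265) (N = Pow(33265, -1) = Rational(1, 33265) ≈ 3.0062e-5)
k = -21725 (k = Add(-19661, Mul(-1, Mul(Add(-14, 57), Mul(-6, Add(-2, -6))))) = Add(-19661, Mul(-1, Mul(43, Mul(-6, -8)))) = Add(-19661, Mul(-1, Mul(43, 48))) = Add(-19661, Mul(-1, 2064)) = Add(-19661, -2064) = -21725)
Add(N, Mul(-1, k)) = Add(Rational(1, 33265), Mul(-1, -21725)) = Add(Rational(1, 33265), 21725) = Rational(722682126, 33265)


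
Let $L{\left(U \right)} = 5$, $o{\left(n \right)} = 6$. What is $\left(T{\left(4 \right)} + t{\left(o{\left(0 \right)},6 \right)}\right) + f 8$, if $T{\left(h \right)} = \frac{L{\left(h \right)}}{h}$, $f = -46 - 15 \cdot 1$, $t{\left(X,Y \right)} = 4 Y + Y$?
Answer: $- \frac{1827}{4} \approx -456.75$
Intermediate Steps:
$t{\left(X,Y \right)} = 5 Y$
$f = -61$ ($f = -46 - 15 = -61$)
$T{\left(h \right)} = \frac{5}{h}$
$\left(T{\left(4 \right)} + t{\left(o{\left(0 \right)},6 \right)}\right) + f 8 = \left(\frac{5}{4} + 5 \cdot 6\right) - 488 = \left(5 \cdot \frac{1}{4} + 30\right) - 488 = \left(\frac{5}{4} + 30\right) - 488 = \frac{125}{4} - 488 = - \frac{1827}{4}$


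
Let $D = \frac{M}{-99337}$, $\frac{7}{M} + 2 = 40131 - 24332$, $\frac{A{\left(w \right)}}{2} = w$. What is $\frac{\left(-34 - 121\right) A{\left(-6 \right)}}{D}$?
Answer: $-416965922220$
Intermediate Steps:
$A{\left(w \right)} = 2 w$
$M = \frac{7}{15797}$ ($M = \frac{7}{-2 + \left(40131 - 24332\right)} = \frac{7}{-2 + 15799} = \frac{7}{15797} \approx 0.00044312$)
$D = - \frac{1}{224175227}$ ($D = \frac{7}{15797 \left(-99337\right)} = \frac{7}{15797} \left(- \frac{1}{99337}\right) = - \frac{1}{224175227} \approx -4.4608 \cdot 10^{-9}$)
$\frac{\left(-34 - 121\right) A{\left(-6 \right)}}{D} = \frac{\left(-34 - 121\right) 2 \left(-6\right)}{- \frac{1}{224175227}} = \left(-155\right) \left(-12\right) \left(-224175227\right) = 1860 \left(-224175227\right) = -416965922220$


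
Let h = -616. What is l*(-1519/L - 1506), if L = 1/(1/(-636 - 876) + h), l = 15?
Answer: 1008934925/72 ≈ 1.4013e+7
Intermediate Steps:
L = -1512/931393 (L = 1/(1/(-636 - 876) - 616) = 1/(1/(-1512) - 616) = 1/(-1/1512 - 616) = 1/(-931393/1512) = -1512/931393 ≈ -0.0016234)
l*(-1519/L - 1506) = 15*(-1519/(-1512/931393) - 1506) = 15*(-1519*(-931393/1512) - 1506) = 15*(202112281/216 - 1506) = 15*(201786985/216) = 1008934925/72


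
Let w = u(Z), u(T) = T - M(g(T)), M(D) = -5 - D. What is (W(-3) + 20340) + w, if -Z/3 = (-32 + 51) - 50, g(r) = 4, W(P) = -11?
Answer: 20431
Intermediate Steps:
Z = 93 (Z = -3*((-32 + 51) - 50) = -3*(19 - 50) = -3*(-31) = 93)
u(T) = 9 + T (u(T) = T - (-5 - 1*4) = T - (-5 - 4) = T - 1*(-9) = T + 9 = 9 + T)
w = 102 (w = 9 + 93 = 102)
(W(-3) + 20340) + w = (-11 + 20340) + 102 = 20329 + 102 = 20431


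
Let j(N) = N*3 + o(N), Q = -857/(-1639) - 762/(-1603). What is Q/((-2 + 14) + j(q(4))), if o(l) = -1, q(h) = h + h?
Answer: 2622689/91956095 ≈ 0.028521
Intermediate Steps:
q(h) = 2*h
Q = 2622689/2627317 (Q = -857*(-1/1639) - 762*(-1/1603) = 857/1639 + 762/1603 = 2622689/2627317 ≈ 0.99824)
j(N) = -1 + 3*N (j(N) = N*3 - 1 = 3*N - 1 = -1 + 3*N)
Q/((-2 + 14) + j(q(4))) = (2622689/2627317)/((-2 + 14) + (-1 + 3*(2*4))) = (2622689/2627317)/(12 + (-1 + 3*8)) = (2622689/2627317)/(12 + (-1 + 24)) = (2622689/2627317)/(12 + 23) = (2622689/2627317)/35 = (1/35)*(2622689/2627317) = 2622689/91956095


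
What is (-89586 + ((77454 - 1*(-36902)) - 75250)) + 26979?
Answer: -23501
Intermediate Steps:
(-89586 + ((77454 - 1*(-36902)) - 75250)) + 26979 = (-89586 + ((77454 + 36902) - 75250)) + 26979 = (-89586 + (114356 - 75250)) + 26979 = (-89586 + 39106) + 26979 = -50480 + 26979 = -23501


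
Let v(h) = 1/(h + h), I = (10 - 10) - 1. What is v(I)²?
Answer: ¼ ≈ 0.25000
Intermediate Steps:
I = -1 (I = 0 - 1 = -1)
v(h) = 1/(2*h)
v(I)² = ((½)/(-1))² = ((½)*(-1))² = (-½)² = ¼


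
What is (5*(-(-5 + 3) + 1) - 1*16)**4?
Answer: 1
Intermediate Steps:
(5*(-(-5 + 3) + 1) - 1*16)**4 = (5*(-1*(-2) + 1) - 16)**4 = (5*(2 + 1) - 16)**4 = (5*3 - 16)**4 = (15 - 16)**4 = (-1)**4 = 1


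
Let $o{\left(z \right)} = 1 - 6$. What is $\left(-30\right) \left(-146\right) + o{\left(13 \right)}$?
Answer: $4375$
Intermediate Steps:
$o{\left(z \right)} = -5$
$\left(-30\right) \left(-146\right) + o{\left(13 \right)} = \left(-30\right) \left(-146\right) - 5 = 4380 - 5 = 4375$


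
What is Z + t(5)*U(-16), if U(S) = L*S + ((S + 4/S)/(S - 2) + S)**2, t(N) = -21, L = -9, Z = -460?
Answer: -14291335/1728 ≈ -8270.5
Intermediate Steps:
U(S) = (S + (S + 4/S)/(-2 + S))**2 - 9*S (U(S) = -9*S + ((S + 4/S)/(S - 2) + S)**2 = -9*S + ((S + 4/S)/(-2 + S) + S)**2 = -9*S + (S + (S + 4/S)/(-2 + S))**2 = (S + (S + 4/S)/(-2 + S))**2 - 9*S)
Z + t(5)*U(-16) = -460 - 21*(-9*(-16) + (4 + (-16)**3 - 1*(-16)**2)**2/((-16)**2*(-2 - 16)**2)) = -460 - 21*(144 + (1/256)*(4 - 4096 - 1*256)**2/(-18)**2) = -460 - 21*(144 + (1/256)*(1/324)*(4 - 4096 - 256)**2) = -460 - 21*(144 + (1/256)*(1/324)*(-4348)**2) = -460 - 21*(144 + (1/256)*(1/324)*18905104) = -460 - 21*(144 + 1181569/5184) = -460 - 21*1928065/5184 = -460 - 13496455/1728 = -14291335/1728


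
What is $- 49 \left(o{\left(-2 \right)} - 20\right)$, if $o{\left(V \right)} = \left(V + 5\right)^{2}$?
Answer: $539$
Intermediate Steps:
$o{\left(V \right)} = \left(5 + V\right)^{2}$
$- 49 \left(o{\left(-2 \right)} - 20\right) = - 49 \left(\left(5 - 2\right)^{2} - 20\right) = - 49 \left(3^{2} - 20\right) = - 49 \left(9 - 20\right) = \left(-49\right) \left(-11\right) = 539$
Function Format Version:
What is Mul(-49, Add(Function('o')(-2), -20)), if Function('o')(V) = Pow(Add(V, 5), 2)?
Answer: 539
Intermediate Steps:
Function('o')(V) = Pow(Add(5, V), 2)
Mul(-49, Add(Function('o')(-2), -20)) = Mul(-49, Add(Pow(Add(5, -2), 2), -20)) = Mul(-49, Add(Pow(3, 2), -20)) = Mul(-49, Add(9, -20)) = Mul(-49, -11) = 539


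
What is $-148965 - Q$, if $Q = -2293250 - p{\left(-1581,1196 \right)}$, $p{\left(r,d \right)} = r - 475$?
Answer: $2142229$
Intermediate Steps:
$p{\left(r,d \right)} = -475 + r$ ($p{\left(r,d \right)} = r - 475 = -475 + r$)
$Q = -2291194$ ($Q = -2293250 - \left(-475 - 1581\right) = -2293250 - -2056 = -2293250 + 2056 = -2291194$)
$-148965 - Q = -148965 - -2291194 = -148965 + 2291194 = 2142229$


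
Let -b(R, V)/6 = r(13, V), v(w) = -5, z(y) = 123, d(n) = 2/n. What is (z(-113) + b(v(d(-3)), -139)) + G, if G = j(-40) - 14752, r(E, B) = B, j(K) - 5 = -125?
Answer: -13915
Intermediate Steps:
j(K) = -120 (j(K) = 5 - 125 = -120)
b(R, V) = -6*V
G = -14872 (G = -120 - 14752 = -14872)
(z(-113) + b(v(d(-3)), -139)) + G = (123 - 6*(-139)) - 14872 = (123 + 834) - 14872 = 957 - 14872 = -13915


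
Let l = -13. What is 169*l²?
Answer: 28561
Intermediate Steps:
169*l² = 169*(-13)² = 169*169 = 28561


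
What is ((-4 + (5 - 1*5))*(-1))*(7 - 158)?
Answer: -604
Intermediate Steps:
((-4 + (5 - 1*5))*(-1))*(7 - 158) = ((-4 + (5 - 5))*(-1))*(-151) = ((-4 + 0)*(-1))*(-151) = -4*(-1)*(-151) = 4*(-151) = -604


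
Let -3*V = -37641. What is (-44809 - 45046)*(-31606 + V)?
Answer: 1712546445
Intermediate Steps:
V = 12547 (V = -⅓*(-37641) = 12547)
(-44809 - 45046)*(-31606 + V) = (-44809 - 45046)*(-31606 + 12547) = -89855*(-19059) = 1712546445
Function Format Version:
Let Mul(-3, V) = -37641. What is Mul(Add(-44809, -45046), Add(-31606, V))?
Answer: 1712546445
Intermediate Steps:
V = 12547 (V = Mul(Rational(-1, 3), -37641) = 12547)
Mul(Add(-44809, -45046), Add(-31606, V)) = Mul(Add(-44809, -45046), Add(-31606, 12547)) = Mul(-89855, -19059) = 1712546445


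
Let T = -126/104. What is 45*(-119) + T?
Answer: -278523/52 ≈ -5356.2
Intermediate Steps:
T = -63/52 (T = -126*1/104 = -63/52 ≈ -1.2115)
45*(-119) + T = 45*(-119) - 63/52 = -5355 - 63/52 = -278523/52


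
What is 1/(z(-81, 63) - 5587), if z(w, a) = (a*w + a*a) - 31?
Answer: -1/6752 ≈ -0.00014810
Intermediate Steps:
z(w, a) = -31 + a² + a*w (z(w, a) = (a*w + a²) - 31 = (a² + a*w) - 31 = -31 + a² + a*w)
1/(z(-81, 63) - 5587) = 1/((-31 + 63² + 63*(-81)) - 5587) = 1/((-31 + 3969 - 5103) - 5587) = 1/(-1165 - 5587) = 1/(-6752) = -1/6752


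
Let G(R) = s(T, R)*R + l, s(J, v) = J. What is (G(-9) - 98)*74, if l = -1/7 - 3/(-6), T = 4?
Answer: -69227/7 ≈ -9889.6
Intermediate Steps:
l = 5/14 (l = -1*⅐ - 3*(-⅙) = -⅐ + ½ = 5/14 ≈ 0.35714)
G(R) = 5/14 + 4*R (G(R) = 4*R + 5/14 = 5/14 + 4*R)
(G(-9) - 98)*74 = ((5/14 + 4*(-9)) - 98)*74 = ((5/14 - 36) - 98)*74 = (-499/14 - 98)*74 = -1871/14*74 = -69227/7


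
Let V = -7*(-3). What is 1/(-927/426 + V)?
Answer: 142/2673 ≈ 0.053124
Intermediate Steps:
V = 21
1/(-927/426 + V) = 1/(-927/426 + 21) = 1/(-927*1/426 + 21) = 1/(-309/142 + 21) = 1/(2673/142) = 142/2673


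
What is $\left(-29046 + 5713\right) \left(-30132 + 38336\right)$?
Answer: $-191423932$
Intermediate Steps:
$\left(-29046 + 5713\right) \left(-30132 + 38336\right) = \left(-23333\right) 8204 = -191423932$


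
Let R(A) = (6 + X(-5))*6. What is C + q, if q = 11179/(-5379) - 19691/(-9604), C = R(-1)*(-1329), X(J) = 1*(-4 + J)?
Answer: 176543866475/7379988 ≈ 23922.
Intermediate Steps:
X(J) = -4 + J
R(A) = -18 (R(A) = (6 + (-4 - 5))*6 = (6 - 9)*6 = -3*6 = -18)
C = 23922 (C = -18*(-1329) = 23922)
q = -206461/7379988 (q = 11179*(-1/5379) - 19691*(-1/9604) = -11179/5379 + 2813/1372 = -206461/7379988 ≈ -0.027976)
C + q = 23922 - 206461/7379988 = 176543866475/7379988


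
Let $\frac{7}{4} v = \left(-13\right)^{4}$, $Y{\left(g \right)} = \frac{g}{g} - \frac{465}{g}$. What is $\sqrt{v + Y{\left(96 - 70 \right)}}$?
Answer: $\frac{\sqrt{540043322}}{182} \approx 127.69$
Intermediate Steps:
$Y{\left(g \right)} = 1 - \frac{465}{g}$
$v = \frac{114244}{7}$ ($v = \frac{4 \left(-13\right)^{4}}{7} = \frac{4}{7} \cdot 28561 = \frac{114244}{7} \approx 16321.0$)
$\sqrt{v + Y{\left(96 - 70 \right)}} = \sqrt{\frac{114244}{7} + \frac{-465 + \left(96 - 70\right)}{96 - 70}} = \sqrt{\frac{114244}{7} + \frac{-465 + 26}{26}} = \sqrt{\frac{114244}{7} + \frac{1}{26} \left(-439\right)} = \sqrt{\frac{114244}{7} - \frac{439}{26}} = \sqrt{\frac{2967271}{182}} = \frac{\sqrt{540043322}}{182}$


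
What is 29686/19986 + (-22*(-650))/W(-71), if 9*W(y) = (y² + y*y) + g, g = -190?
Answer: 358231514/24712689 ≈ 14.496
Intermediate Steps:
W(y) = -190/9 + 2*y²/9 (W(y) = ((y² + y*y) - 190)/9 = ((y² + y²) - 190)/9 = (2*y² - 190)/9 = (-190 + 2*y²)/9 = -190/9 + 2*y²/9)
29686/19986 + (-22*(-650))/W(-71) = 29686/19986 + (-22*(-650))/(-190/9 + (2/9)*(-71)²) = 29686*(1/19986) + 14300/(-190/9 + (2/9)*5041) = 14843/9993 + 14300/(-190/9 + 10082/9) = 14843/9993 + 14300/(9892/9) = 14843/9993 + 14300*(9/9892) = 14843/9993 + 32175/2473 = 358231514/24712689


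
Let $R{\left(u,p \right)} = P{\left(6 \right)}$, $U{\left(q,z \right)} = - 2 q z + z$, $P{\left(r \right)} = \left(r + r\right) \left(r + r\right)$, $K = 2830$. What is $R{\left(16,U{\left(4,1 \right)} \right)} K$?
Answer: $407520$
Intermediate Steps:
$P{\left(r \right)} = 4 r^{2}$ ($P{\left(r \right)} = 2 r 2 r = 4 r^{2}$)
$U{\left(q,z \right)} = z - 2 q z$ ($U{\left(q,z \right)} = - 2 q z + z = z - 2 q z$)
$R{\left(u,p \right)} = 144$ ($R{\left(u,p \right)} = 4 \cdot 6^{2} = 4 \cdot 36 = 144$)
$R{\left(16,U{\left(4,1 \right)} \right)} K = 144 \cdot 2830 = 407520$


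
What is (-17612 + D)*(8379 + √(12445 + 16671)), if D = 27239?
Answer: 80664633 + 19254*√7279 ≈ 8.2307e+7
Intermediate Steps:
(-17612 + D)*(8379 + √(12445 + 16671)) = (-17612 + 27239)*(8379 + √(12445 + 16671)) = 9627*(8379 + √29116) = 9627*(8379 + 2*√7279) = 80664633 + 19254*√7279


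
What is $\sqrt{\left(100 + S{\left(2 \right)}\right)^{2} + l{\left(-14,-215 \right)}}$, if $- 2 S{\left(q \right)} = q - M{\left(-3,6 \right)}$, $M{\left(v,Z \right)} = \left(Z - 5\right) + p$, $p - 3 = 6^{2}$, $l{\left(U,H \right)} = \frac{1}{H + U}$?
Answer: $\frac{2 \sqrt{185654193}}{229} \approx 119.0$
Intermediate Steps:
$p = 39$ ($p = 3 + 6^{2} = 3 + 36 = 39$)
$M{\left(v,Z \right)} = 34 + Z$ ($M{\left(v,Z \right)} = \left(Z - 5\right) + 39 = \left(-5 + Z\right) + 39 = 34 + Z$)
$S{\left(q \right)} = 20 - \frac{q}{2}$ ($S{\left(q \right)} = - \frac{q - \left(34 + 6\right)}{2} = - \frac{q - 40}{2} = - \frac{-40 + q}{2} = 20 - \frac{q}{2}$)
$\sqrt{\left(100 + S{\left(2 \right)}\right)^{2} + l{\left(-14,-215 \right)}} = \sqrt{\left(100 + \left(20 - 1\right)\right)^{2} + \frac{1}{-215 - 14}} = \sqrt{\left(100 + \left(20 - 1\right)\right)^{2} + \frac{1}{-229}} = \sqrt{\left(100 + 19\right)^{2} - \frac{1}{229}} = \sqrt{119^{2} - \frac{1}{229}} = \sqrt{14161 - \frac{1}{229}} = \sqrt{\frac{3242868}{229}} = \frac{2 \sqrt{185654193}}{229}$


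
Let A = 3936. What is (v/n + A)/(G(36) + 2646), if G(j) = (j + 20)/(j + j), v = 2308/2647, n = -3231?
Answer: 33662468444/22636453133 ≈ 1.4871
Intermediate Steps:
v = 2308/2647 (v = 2308*(1/2647) = 2308/2647 ≈ 0.87193)
G(j) = (20 + j)/(2*j) (G(j) = (20 + j)/((2*j)) = (20 + j)*(1/(2*j)) = (20 + j)/(2*j))
(v/n + A)/(G(36) + 2646) = ((2308/2647)/(-3231) + 3936)/((½)*(20 + 36)/36 + 2646) = ((2308/2647)*(-1/3231) + 3936)/((½)*(1/36)*56 + 2646) = (-2308/8552457 + 3936)/(7/9 + 2646) = 33662468444/(8552457*(23821/9)) = (33662468444/8552457)*(9/23821) = 33662468444/22636453133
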